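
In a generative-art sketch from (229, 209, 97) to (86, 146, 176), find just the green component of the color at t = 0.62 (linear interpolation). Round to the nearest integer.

G = 209 + 0.62 × (146 − 209) = 169.94 → 170

170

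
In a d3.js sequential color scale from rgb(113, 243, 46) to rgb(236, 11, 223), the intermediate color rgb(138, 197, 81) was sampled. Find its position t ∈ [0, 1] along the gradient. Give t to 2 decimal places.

0.20

Invert the lerp on the G channel (largest span, 232): t = (197 − 243) / (11 − 243) = -46/-232 = 0.19828.
Check on R: (138 − 113)/(236 − 113) = 0.2033 ✓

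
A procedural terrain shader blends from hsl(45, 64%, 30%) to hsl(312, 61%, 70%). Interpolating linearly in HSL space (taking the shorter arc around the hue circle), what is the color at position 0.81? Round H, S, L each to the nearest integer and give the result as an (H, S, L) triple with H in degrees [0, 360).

Hue: 312 − 45 = 267°, but |267| > 180 so the shorter arc goes the other way: Δh = 267 − 360 = -93°.
H = 45 + 0.81 × (-93) = -30.33 → -30 → -30 mod 360 = 330°
S = 64 + 0.81 × (61 − 64) = 61.57 → 62%
L = 30 + 0.81 × (70 − 30) = 62.4 → 62%

(330, 62, 62)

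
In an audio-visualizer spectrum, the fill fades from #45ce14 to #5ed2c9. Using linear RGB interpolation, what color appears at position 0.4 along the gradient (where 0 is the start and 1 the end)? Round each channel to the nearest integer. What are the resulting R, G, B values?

#45ce14 → (69, 206, 20); #5ed2c9 → (94, 210, 201).
R = 69 + 0.4 × (94 − 69) = 69 + 0.4 × 25 = 79 → 79
G = 206 + 0.4 × (210 − 206) = 206 + 0.4 × 4 = 207.6 → 208
B = 20 + 0.4 × (201 − 20) = 20 + 0.4 × 181 = 92.4 → 92
So the blended color is (79, 208, 92), about #4fd05c.

(79, 208, 92)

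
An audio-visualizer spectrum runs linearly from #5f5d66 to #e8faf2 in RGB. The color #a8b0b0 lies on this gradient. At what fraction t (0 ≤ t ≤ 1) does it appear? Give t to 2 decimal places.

Invert the lerp on the G channel (largest span, 157): t = (176 − 93) / (250 − 93) = 83/157 = 0.52866.
Check on R: (168 − 95)/(232 − 95) = 0.5328 ✓

0.53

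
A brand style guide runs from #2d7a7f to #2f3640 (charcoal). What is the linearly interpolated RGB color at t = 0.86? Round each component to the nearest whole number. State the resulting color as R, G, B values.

(47, 64, 73)

#2d7a7f → (45, 122, 127); #2f3640 → (47, 54, 64).
R = 45 + 0.86 × (47 − 45) = 45 + 0.86 × 2 = 46.72 → 47
G = 122 + 0.86 × (54 − 122) = 122 + 0.86 × -68 = 63.52 → 64
B = 127 + 0.86 × (64 − 127) = 127 + 0.86 × -63 = 72.82 → 73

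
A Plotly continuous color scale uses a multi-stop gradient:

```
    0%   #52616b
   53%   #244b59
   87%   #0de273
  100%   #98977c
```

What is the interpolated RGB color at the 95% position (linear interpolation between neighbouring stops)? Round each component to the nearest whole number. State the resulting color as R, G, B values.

95% lies between the 87% and 100% stops, so the local fraction is t = (95 − 87)/(100 − 87) = 8/13 ≈ 0.6154.
#0de273 → (13, 226, 115); #98977c → (152, 151, 124).
R = 13 + 0.6154 × (152 − 13) = 98.541 → 99
G = 226 + 0.6154 × (151 − 226) = 179.845 → 180
B = 115 + 0.6154 × (124 − 115) = 120.539 → 121

(99, 180, 121)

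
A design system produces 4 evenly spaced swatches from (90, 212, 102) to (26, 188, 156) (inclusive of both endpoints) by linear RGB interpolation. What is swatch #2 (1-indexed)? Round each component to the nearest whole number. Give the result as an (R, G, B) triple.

With 4 swatches and endpoints inclusive, swatch 2 sits at t = (2 − 1)/(4 − 1) = 1/3 ≈ 0.3333.
R = 90 + 0.3333 × (26 − 90) = 68.669 → 69
G = 212 + 0.3333 × (188 − 212) = 204.001 → 204
B = 102 + 0.3333 × (156 − 102) = 119.998 → 120

(69, 204, 120)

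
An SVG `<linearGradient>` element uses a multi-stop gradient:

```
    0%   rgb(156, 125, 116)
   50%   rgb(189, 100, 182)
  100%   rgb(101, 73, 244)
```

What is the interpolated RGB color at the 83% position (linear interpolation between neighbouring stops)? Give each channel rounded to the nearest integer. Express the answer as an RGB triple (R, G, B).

(131, 82, 223)

83% lies between the 50% and 100% stops, so the local fraction is t = (83 − 50)/(100 − 50) = 33/50 ≈ 0.66.
R = 189 + 0.66 × (101 − 189) = 130.92 → 131
G = 100 + 0.66 × (73 − 100) = 82.18 → 82
B = 182 + 0.66 × (244 − 182) = 222.92 → 223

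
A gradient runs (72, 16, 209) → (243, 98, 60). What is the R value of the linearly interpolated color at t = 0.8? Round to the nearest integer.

R = 72 + 0.8 × (243 − 72) = 208.8 → 209

209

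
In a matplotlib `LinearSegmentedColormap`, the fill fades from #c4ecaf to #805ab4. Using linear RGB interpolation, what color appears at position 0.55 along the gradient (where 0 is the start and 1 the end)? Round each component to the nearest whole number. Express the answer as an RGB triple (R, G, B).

(159, 156, 178)

#c4ecaf → (196, 236, 175); #805ab4 → (128, 90, 180).
R = 196 + 0.55 × (128 − 196) = 196 + 0.55 × -68 = 158.6 → 159
G = 236 + 0.55 × (90 − 236) = 236 + 0.55 × -146 = 155.7 → 156
B = 175 + 0.55 × (180 − 175) = 175 + 0.55 × 5 = 177.75 → 178
So the blended color is (159, 156, 178), about #9f9cb2.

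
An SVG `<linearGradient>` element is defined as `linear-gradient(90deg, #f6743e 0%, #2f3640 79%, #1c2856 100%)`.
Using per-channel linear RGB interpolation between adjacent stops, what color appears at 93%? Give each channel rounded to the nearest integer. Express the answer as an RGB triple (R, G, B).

93% lies between the 79% and 100% stops, so the local fraction is t = (93 − 79)/(100 − 79) = 14/21 ≈ 0.6667.
#2f3640 → (47, 54, 64); #1c2856 → (28, 40, 86).
R = 47 + 0.6667 × (28 − 47) = 34.333 → 34
G = 54 + 0.6667 × (40 − 54) = 44.666 → 45
B = 64 + 0.6667 × (86 − 64) = 78.667 → 79

(34, 45, 79)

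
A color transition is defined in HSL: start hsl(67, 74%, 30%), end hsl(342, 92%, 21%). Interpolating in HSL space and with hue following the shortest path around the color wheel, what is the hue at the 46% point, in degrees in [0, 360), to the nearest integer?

28

Hue: 342 − 67 = 275°, but |275| > 180 so the shorter arc goes the other way: Δh = 275 − 360 = -85°.
H = 67 + 0.46 × (-85) = 27.9 → 28°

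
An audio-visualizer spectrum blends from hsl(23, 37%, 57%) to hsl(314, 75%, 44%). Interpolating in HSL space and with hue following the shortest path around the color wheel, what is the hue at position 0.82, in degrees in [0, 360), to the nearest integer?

Hue: 314 − 23 = 291°, but |291| > 180 so the shorter arc goes the other way: Δh = 291 − 360 = -69°.
H = 23 + 0.82 × (-69) = -33.58 → -34 → -34 mod 360 = 326°

326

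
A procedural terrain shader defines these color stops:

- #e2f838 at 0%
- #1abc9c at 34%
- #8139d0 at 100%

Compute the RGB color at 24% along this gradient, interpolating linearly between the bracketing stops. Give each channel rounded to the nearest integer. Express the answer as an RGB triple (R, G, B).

(85, 206, 127)

24% lies between the 0% and 34% stops, so the local fraction is t = (24 − 0)/(34 − 0) = 24/34 ≈ 0.7059.
#e2f838 → (226, 248, 56); #1abc9c → (26, 188, 156).
R = 226 + 0.7059 × (26 − 226) = 84.82 → 85
G = 248 + 0.7059 × (188 − 248) = 205.646 → 206
B = 56 + 0.7059 × (156 − 56) = 126.59 → 127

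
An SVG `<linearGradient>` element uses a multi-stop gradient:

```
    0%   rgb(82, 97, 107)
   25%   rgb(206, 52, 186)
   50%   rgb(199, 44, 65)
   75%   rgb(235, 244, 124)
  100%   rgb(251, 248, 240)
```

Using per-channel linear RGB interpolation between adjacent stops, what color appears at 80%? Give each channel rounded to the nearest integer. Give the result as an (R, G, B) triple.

80% lies between the 75% and 100% stops, so the local fraction is t = (80 − 75)/(100 − 75) = 5/25 ≈ 0.2.
R = 235 + 0.2 × (251 − 235) = 238.2 → 238
G = 244 + 0.2 × (248 − 244) = 244.8 → 245
B = 124 + 0.2 × (240 − 124) = 147.2 → 147

(238, 245, 147)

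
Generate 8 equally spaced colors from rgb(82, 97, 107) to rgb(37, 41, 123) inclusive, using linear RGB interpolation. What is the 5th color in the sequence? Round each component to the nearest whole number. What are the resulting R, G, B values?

(56, 65, 116)

With 8 swatches and endpoints inclusive, swatch 5 sits at t = (5 − 1)/(8 − 1) = 4/7 ≈ 0.5714.
R = 82 + 0.5714 × (37 − 82) = 56.287 → 56
G = 97 + 0.5714 × (41 − 97) = 65.002 → 65
B = 107 + 0.5714 × (123 − 107) = 116.142 → 116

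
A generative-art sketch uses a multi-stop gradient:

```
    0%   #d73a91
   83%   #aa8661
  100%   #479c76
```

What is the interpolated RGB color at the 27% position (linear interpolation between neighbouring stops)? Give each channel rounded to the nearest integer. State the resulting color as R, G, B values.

(200, 83, 129)

27% lies between the 0% and 83% stops, so the local fraction is t = (27 − 0)/(83 − 0) = 27/83 ≈ 0.3253.
#d73a91 → (215, 58, 145); #aa8661 → (170, 134, 97).
R = 215 + 0.3253 × (170 − 215) = 200.362 → 200
G = 58 + 0.3253 × (134 − 58) = 82.723 → 83
B = 145 + 0.3253 × (97 − 145) = 129.386 → 129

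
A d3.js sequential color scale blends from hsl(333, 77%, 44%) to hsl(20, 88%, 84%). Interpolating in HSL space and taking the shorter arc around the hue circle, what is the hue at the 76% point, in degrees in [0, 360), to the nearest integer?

Hue: 20 − 333 = -313°, but |-313| > 180 so the shorter arc goes the other way: Δh = -313 + 360 = 47°.
H = 333 + 0.76 × (47) = 368.72 → 369 → 369 mod 360 = 9°

9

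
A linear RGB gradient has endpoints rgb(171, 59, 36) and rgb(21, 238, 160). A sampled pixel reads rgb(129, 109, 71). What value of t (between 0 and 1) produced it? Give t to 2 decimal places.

Invert the lerp on the G channel (largest span, 179): t = (109 − 59) / (238 − 59) = 50/179 = 0.27933.
Check on R: (129 − 171)/(21 − 171) = 0.28 ✓

0.28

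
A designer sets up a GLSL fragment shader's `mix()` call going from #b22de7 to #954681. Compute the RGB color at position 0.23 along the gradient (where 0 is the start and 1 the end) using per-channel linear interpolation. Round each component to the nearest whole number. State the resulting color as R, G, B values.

(171, 51, 208)

#b22de7 → (178, 45, 231); #954681 → (149, 70, 129).
R = 178 + 0.23 × (149 − 178) = 178 + 0.23 × -29 = 171.33 → 171
G = 45 + 0.23 × (70 − 45) = 45 + 0.23 × 25 = 50.75 → 51
B = 231 + 0.23 × (129 − 231) = 231 + 0.23 × -102 = 207.54 → 208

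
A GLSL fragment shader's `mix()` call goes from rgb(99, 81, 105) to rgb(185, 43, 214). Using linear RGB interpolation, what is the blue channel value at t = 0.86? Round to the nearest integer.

B = 105 + 0.86 × (214 − 105) = 198.74 → 199

199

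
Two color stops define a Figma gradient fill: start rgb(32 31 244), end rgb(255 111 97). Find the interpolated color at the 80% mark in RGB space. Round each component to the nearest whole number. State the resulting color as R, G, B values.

80% corresponds to t = 0.8.
R = 32 + 0.8 × (255 − 32) = 32 + 0.8 × 223 = 210.4 → 210
G = 31 + 0.8 × (111 − 31) = 31 + 0.8 × 80 = 95 → 95
B = 244 + 0.8 × (97 − 244) = 244 + 0.8 × -147 = 126.4 → 126

(210, 95, 126)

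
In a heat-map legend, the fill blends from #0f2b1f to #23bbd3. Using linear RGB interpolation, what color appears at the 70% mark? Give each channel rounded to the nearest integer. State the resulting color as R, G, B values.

(29, 144, 157)

#0f2b1f → (15, 43, 31); #23bbd3 → (35, 187, 211).
70% corresponds to t = 0.7.
R = 15 + 0.7 × (35 − 15) = 15 + 0.7 × 20 = 29 → 29
G = 43 + 0.7 × (187 − 43) = 43 + 0.7 × 144 = 143.8 → 144
B = 31 + 0.7 × (211 − 31) = 31 + 0.7 × 180 = 157 → 157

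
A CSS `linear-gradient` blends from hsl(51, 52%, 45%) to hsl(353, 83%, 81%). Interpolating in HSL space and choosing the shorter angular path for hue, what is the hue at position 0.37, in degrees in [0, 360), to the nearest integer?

Hue: 353 − 51 = 302°, but |302| > 180 so the shorter arc goes the other way: Δh = 302 − 360 = -58°.
H = 51 + 0.37 × (-58) = 29.54 → 30°

30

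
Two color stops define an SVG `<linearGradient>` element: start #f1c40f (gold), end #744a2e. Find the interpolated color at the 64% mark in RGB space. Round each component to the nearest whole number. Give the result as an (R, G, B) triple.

#f1c40f → (241, 196, 15); #744a2e → (116, 74, 46).
64% corresponds to t = 0.64.
R = 241 + 0.64 × (116 − 241) = 241 + 0.64 × -125 = 161 → 161
G = 196 + 0.64 × (74 − 196) = 196 + 0.64 × -122 = 117.92 → 118
B = 15 + 0.64 × (46 − 15) = 15 + 0.64 × 31 = 34.84 → 35

(161, 118, 35)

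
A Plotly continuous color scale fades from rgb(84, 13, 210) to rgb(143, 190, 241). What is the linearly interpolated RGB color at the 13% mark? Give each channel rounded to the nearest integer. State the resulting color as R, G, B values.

13% corresponds to t = 0.13.
R = 84 + 0.13 × (143 − 84) = 84 + 0.13 × 59 = 91.67 → 92
G = 13 + 0.13 × (190 − 13) = 13 + 0.13 × 177 = 36.01 → 36
B = 210 + 0.13 × (241 − 210) = 210 + 0.13 × 31 = 214.03 → 214
So the blended color is (92, 36, 214), about #5c24d6.

(92, 36, 214)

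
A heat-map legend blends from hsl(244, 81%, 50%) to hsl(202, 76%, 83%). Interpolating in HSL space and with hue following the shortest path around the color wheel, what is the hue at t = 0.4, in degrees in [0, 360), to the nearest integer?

227

Hue arc: Δh = 202 − 244 = -42° (|Δh| ≤ 180, already the shorter path).
H = 244 + 0.4 × (-42) = 227.2 → 227°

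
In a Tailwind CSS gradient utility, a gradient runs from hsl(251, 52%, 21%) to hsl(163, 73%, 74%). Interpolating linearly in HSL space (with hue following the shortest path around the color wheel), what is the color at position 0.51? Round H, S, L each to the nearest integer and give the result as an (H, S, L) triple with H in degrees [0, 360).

(206, 63, 48)

Hue arc: Δh = 163 − 251 = -88° (|Δh| ≤ 180, already the shorter path).
H = 251 + 0.51 × (-88) = 206.12 → 206°
S = 52 + 0.51 × (73 − 52) = 62.71 → 63%
L = 21 + 0.51 × (74 − 21) = 48.03 → 48%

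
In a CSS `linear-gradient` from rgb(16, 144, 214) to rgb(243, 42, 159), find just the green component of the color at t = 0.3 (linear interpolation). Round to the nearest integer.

113

G = 144 + 0.3 × (42 − 144) = 113.4 → 113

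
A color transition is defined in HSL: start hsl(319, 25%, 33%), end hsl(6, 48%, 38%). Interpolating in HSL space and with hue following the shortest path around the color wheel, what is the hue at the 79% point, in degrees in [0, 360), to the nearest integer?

Hue: 6 − 319 = -313°, but |-313| > 180 so the shorter arc goes the other way: Δh = -313 + 360 = 47°.
H = 319 + 0.79 × (47) = 356.13 → 356°

356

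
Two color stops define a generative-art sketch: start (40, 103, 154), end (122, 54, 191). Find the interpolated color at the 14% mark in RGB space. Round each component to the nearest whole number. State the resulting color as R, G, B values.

14% corresponds to t = 0.14.
R = 40 + 0.14 × (122 − 40) = 40 + 0.14 × 82 = 51.48 → 51
G = 103 + 0.14 × (54 − 103) = 103 + 0.14 × -49 = 96.14 → 96
B = 154 + 0.14 × (191 − 154) = 154 + 0.14 × 37 = 159.18 → 159
So the blended color is (51, 96, 159), about #33609f.

(51, 96, 159)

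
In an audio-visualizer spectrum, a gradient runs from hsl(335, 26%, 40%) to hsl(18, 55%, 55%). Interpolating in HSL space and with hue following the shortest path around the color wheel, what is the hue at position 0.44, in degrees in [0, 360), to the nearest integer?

354

Hue: 18 − 335 = -317°, but |-317| > 180 so the shorter arc goes the other way: Δh = -317 + 360 = 43°.
H = 335 + 0.44 × (43) = 353.92 → 354°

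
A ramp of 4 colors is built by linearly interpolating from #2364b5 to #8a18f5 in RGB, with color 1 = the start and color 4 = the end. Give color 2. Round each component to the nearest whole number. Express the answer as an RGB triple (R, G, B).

With 4 swatches and endpoints inclusive, swatch 2 sits at t = (2 − 1)/(4 − 1) = 1/3 ≈ 0.3333.
#2364b5 → (35, 100, 181); #8a18f5 → (138, 24, 245).
R = 35 + 0.3333 × (138 − 35) = 69.33 → 69
G = 100 + 0.3333 × (24 − 100) = 74.669 → 75
B = 181 + 0.3333 × (245 − 181) = 202.331 → 202

(69, 75, 202)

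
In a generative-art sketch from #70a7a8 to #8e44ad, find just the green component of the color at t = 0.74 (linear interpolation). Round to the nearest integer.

94

G₁ = 167 (from #70a7a8), G₂ = 68 (from #8e44ad).
G = 167 + 0.74 × (68 − 167) = 93.74 → 94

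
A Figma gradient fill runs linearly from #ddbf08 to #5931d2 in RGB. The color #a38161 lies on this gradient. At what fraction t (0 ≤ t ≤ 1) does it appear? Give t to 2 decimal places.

Invert the lerp on the B channel (largest span, 202): t = (97 − 8) / (210 − 8) = 89/202 = 0.44059.
Check on R: (163 − 221)/(89 − 221) = 0.4394 ✓

0.44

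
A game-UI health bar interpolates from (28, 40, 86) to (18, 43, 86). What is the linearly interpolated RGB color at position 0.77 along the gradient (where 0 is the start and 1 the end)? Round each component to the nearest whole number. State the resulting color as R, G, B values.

(20, 42, 86)

R = 28 + 0.77 × (18 − 28) = 28 + 0.77 × -10 = 20.3 → 20
G = 40 + 0.77 × (43 − 40) = 40 + 0.77 × 3 = 42.31 → 42
B = 86 + 0.77 × (86 − 86) = 86 + 0.77 × 0 = 86 → 86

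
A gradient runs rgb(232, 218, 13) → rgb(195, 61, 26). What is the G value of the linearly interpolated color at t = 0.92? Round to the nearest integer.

G = 218 + 0.92 × (61 − 218) = 73.56 → 74

74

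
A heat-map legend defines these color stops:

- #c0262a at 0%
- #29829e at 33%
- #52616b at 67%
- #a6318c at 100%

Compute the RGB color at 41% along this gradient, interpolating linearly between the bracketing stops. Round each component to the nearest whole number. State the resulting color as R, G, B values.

41% lies between the 33% and 67% stops, so the local fraction is t = (41 − 33)/(67 − 33) = 8/34 ≈ 0.2353.
#29829e → (41, 130, 158); #52616b → (82, 97, 107).
R = 41 + 0.2353 × (82 − 41) = 50.647 → 51
G = 130 + 0.2353 × (97 − 130) = 122.235 → 122
B = 158 + 0.2353 × (107 − 158) = 146 → 146

(51, 122, 146)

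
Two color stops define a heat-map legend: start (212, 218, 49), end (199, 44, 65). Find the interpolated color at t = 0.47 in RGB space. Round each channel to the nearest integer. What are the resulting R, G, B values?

(206, 136, 57)

R = 212 + 0.47 × (199 − 212) = 212 + 0.47 × -13 = 205.89 → 206
G = 218 + 0.47 × (44 − 218) = 218 + 0.47 × -174 = 136.22 → 136
B = 49 + 0.47 × (65 − 49) = 49 + 0.47 × 16 = 56.52 → 57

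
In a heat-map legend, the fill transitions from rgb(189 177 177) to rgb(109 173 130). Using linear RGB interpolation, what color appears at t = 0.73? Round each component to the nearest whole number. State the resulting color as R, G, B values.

(131, 174, 143)

R = 189 + 0.73 × (109 − 189) = 189 + 0.73 × -80 = 130.6 → 131
G = 177 + 0.73 × (173 − 177) = 177 + 0.73 × -4 = 174.08 → 174
B = 177 + 0.73 × (130 − 177) = 177 + 0.73 × -47 = 142.69 → 143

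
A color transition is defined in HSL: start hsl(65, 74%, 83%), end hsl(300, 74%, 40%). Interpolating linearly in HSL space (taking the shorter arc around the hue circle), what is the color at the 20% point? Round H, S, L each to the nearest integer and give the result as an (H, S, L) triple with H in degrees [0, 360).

(40, 74, 74)

Hue: 300 − 65 = 235°, but |235| > 180 so the shorter arc goes the other way: Δh = 235 − 360 = -125°.
H = 65 + 0.2 × (-125) = 40 → 40°
S = 74 + 0.2 × (74 − 74) = 74 → 74%
L = 83 + 0.2 × (40 − 83) = 74.4 → 74%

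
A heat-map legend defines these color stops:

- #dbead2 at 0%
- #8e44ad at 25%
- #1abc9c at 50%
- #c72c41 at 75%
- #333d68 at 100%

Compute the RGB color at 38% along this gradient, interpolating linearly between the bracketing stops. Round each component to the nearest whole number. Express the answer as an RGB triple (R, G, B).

38% lies between the 25% and 50% stops, so the local fraction is t = (38 − 25)/(50 − 25) = 13/25 ≈ 0.52.
#8e44ad → (142, 68, 173); #1abc9c → (26, 188, 156).
R = 142 + 0.52 × (26 − 142) = 81.68 → 82
G = 68 + 0.52 × (188 − 68) = 130.4 → 130
B = 173 + 0.52 × (156 − 173) = 164.16 → 164

(82, 130, 164)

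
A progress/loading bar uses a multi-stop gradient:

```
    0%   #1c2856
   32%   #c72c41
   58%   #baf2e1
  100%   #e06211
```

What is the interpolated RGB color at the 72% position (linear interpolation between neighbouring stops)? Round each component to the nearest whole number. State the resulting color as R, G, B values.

(199, 194, 156)

72% lies between the 58% and 100% stops, so the local fraction is t = (72 − 58)/(100 − 58) = 14/42 ≈ 0.3333.
#baf2e1 → (186, 242, 225); #e06211 → (224, 98, 17).
R = 186 + 0.3333 × (224 − 186) = 198.665 → 199
G = 242 + 0.3333 × (98 − 242) = 194.005 → 194
B = 225 + 0.3333 × (17 − 225) = 155.674 → 156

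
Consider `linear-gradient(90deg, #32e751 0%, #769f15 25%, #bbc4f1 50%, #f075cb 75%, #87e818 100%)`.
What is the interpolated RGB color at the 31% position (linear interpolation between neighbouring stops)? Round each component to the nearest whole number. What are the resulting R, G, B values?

(135, 168, 74)

31% lies between the 25% and 50% stops, so the local fraction is t = (31 − 25)/(50 − 25) = 6/25 ≈ 0.24.
#769f15 → (118, 159, 21); #bbc4f1 → (187, 196, 241).
R = 118 + 0.24 × (187 − 118) = 134.56 → 135
G = 159 + 0.24 × (196 − 159) = 167.88 → 168
B = 21 + 0.24 × (241 − 21) = 73.8 → 74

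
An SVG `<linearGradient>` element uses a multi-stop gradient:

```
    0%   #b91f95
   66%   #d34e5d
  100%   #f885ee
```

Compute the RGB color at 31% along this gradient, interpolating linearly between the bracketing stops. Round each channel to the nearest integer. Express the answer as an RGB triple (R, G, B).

(197, 53, 123)

31% lies between the 0% and 66% stops, so the local fraction is t = (31 − 0)/(66 − 0) = 31/66 ≈ 0.4697.
#b91f95 → (185, 31, 149); #d34e5d → (211, 78, 93).
R = 185 + 0.4697 × (211 − 185) = 197.212 → 197
G = 31 + 0.4697 × (78 − 31) = 53.076 → 53
B = 149 + 0.4697 × (93 − 149) = 122.697 → 123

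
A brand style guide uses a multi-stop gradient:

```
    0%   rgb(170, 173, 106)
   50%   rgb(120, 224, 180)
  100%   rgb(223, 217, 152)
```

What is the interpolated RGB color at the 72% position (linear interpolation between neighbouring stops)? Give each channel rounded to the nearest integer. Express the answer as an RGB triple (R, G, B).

(165, 221, 168)

72% lies between the 50% and 100% stops, so the local fraction is t = (72 − 50)/(100 − 50) = 22/50 ≈ 0.44.
R = 120 + 0.44 × (223 − 120) = 165.32 → 165
G = 224 + 0.44 × (217 − 224) = 220.92 → 221
B = 180 + 0.44 × (152 − 180) = 167.68 → 168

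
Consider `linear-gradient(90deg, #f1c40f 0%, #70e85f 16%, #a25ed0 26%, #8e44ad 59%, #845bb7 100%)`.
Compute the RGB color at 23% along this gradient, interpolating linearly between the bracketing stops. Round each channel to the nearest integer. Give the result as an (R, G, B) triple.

(147, 135, 174)

23% lies between the 16% and 26% stops, so the local fraction is t = (23 − 16)/(26 − 16) = 7/10 ≈ 0.7.
#70e85f → (112, 232, 95); #a25ed0 → (162, 94, 208).
R = 112 + 0.7 × (162 − 112) = 147 → 147
G = 232 + 0.7 × (94 − 232) = 135.4 → 135
B = 95 + 0.7 × (208 − 95) = 174.1 → 174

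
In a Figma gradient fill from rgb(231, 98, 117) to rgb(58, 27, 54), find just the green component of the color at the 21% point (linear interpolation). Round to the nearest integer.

83

G = 98 + 0.21 × (27 − 98) = 83.09 → 83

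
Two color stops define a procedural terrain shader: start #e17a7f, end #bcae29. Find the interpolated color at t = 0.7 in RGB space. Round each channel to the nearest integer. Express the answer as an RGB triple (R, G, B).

#e17a7f → (225, 122, 127); #bcae29 → (188, 174, 41).
R = 225 + 0.7 × (188 − 225) = 225 + 0.7 × -37 = 199.1 → 199
G = 122 + 0.7 × (174 − 122) = 122 + 0.7 × 52 = 158.4 → 158
B = 127 + 0.7 × (41 − 127) = 127 + 0.7 × -86 = 66.8 → 67
So the blended color is (199, 158, 67), about #c79e43.

(199, 158, 67)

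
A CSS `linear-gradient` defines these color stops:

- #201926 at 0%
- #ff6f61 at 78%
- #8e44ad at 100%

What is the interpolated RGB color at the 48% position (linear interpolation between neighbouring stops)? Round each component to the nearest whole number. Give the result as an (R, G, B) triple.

48% lies between the 0% and 78% stops, so the local fraction is t = (48 − 0)/(78 − 0) = 48/78 ≈ 0.6154.
#201926 → (32, 25, 38); #ff6f61 → (255, 111, 97).
R = 32 + 0.6154 × (255 − 32) = 169.234 → 169
G = 25 + 0.6154 × (111 − 25) = 77.924 → 78
B = 38 + 0.6154 × (97 − 38) = 74.309 → 74

(169, 78, 74)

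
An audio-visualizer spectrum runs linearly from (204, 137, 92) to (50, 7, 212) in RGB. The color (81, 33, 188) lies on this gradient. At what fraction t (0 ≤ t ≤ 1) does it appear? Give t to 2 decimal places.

Invert the lerp on the R channel (largest span, 154): t = (81 − 204) / (50 − 204) = -123/-154 = 0.7987.
Check on G: (33 − 137)/(7 − 137) = 0.8 ✓

0.80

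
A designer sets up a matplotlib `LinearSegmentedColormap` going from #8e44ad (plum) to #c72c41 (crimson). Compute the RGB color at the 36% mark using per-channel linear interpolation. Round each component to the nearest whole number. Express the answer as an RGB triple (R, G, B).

#8e44ad → (142, 68, 173); #c72c41 → (199, 44, 65).
36% corresponds to t = 0.36.
R = 142 + 0.36 × (199 − 142) = 142 + 0.36 × 57 = 162.52 → 163
G = 68 + 0.36 × (44 − 68) = 68 + 0.36 × -24 = 59.36 → 59
B = 173 + 0.36 × (65 − 173) = 173 + 0.36 × -108 = 134.12 → 134
So the blended color is (163, 59, 134), about #a33b86.

(163, 59, 134)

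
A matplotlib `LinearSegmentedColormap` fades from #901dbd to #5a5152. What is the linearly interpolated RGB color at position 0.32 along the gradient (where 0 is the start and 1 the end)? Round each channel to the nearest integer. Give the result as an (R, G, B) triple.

#901dbd → (144, 29, 189); #5a5152 → (90, 81, 82).
R = 144 + 0.32 × (90 − 144) = 144 + 0.32 × -54 = 126.72 → 127
G = 29 + 0.32 × (81 − 29) = 29 + 0.32 × 52 = 45.64 → 46
B = 189 + 0.32 × (82 − 189) = 189 + 0.32 × -107 = 154.76 → 155

(127, 46, 155)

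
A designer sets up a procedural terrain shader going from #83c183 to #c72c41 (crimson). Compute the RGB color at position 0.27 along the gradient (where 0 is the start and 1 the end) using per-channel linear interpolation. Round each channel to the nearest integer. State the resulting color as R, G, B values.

(149, 153, 113)

#83c183 → (131, 193, 131); #c72c41 → (199, 44, 65).
R = 131 + 0.27 × (199 − 131) = 131 + 0.27 × 68 = 149.36 → 149
G = 193 + 0.27 × (44 − 193) = 193 + 0.27 × -149 = 152.77 → 153
B = 131 + 0.27 × (65 − 131) = 131 + 0.27 × -66 = 113.18 → 113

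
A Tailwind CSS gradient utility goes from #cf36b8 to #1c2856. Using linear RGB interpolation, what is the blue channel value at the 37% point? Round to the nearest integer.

148

B₁ = 184 (from #cf36b8), B₂ = 86 (from #1c2856).
B = 184 + 0.37 × (86 − 184) = 147.74 → 148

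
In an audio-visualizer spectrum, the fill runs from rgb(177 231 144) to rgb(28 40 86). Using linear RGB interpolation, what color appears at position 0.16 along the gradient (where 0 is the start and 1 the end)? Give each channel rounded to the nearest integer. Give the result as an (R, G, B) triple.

(153, 200, 135)

R = 177 + 0.16 × (28 − 177) = 177 + 0.16 × -149 = 153.16 → 153
G = 231 + 0.16 × (40 − 231) = 231 + 0.16 × -191 = 200.44 → 200
B = 144 + 0.16 × (86 − 144) = 144 + 0.16 × -58 = 134.72 → 135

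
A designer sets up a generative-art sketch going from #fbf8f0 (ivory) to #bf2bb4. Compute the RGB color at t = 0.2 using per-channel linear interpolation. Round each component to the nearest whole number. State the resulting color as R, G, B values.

(239, 207, 228)

#fbf8f0 → (251, 248, 240); #bf2bb4 → (191, 43, 180).
R = 251 + 0.2 × (191 − 251) = 251 + 0.2 × -60 = 239 → 239
G = 248 + 0.2 × (43 − 248) = 248 + 0.2 × -205 = 207 → 207
B = 240 + 0.2 × (180 − 240) = 240 + 0.2 × -60 = 228 → 228
So the blended color is (239, 207, 228), about #efcfe4.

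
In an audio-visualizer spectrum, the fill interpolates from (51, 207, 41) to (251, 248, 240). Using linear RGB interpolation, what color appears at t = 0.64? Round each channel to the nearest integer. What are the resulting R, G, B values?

(179, 233, 168)

R = 51 + 0.64 × (251 − 51) = 51 + 0.64 × 200 = 179 → 179
G = 207 + 0.64 × (248 − 207) = 207 + 0.64 × 41 = 233.24 → 233
B = 41 + 0.64 × (240 − 41) = 41 + 0.64 × 199 = 168.36 → 168
So the blended color is (179, 233, 168), about #b3e9a8.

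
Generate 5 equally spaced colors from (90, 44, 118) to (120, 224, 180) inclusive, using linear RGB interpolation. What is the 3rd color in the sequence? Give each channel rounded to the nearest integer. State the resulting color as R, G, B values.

With 5 swatches and endpoints inclusive, swatch 3 sits at t = (3 − 1)/(5 − 1) = 2/4 ≈ 0.5.
R = 90 + 0.5 × (120 − 90) = 105 → 105
G = 44 + 0.5 × (224 − 44) = 134 → 134
B = 118 + 0.5 × (180 − 118) = 149 → 149

(105, 134, 149)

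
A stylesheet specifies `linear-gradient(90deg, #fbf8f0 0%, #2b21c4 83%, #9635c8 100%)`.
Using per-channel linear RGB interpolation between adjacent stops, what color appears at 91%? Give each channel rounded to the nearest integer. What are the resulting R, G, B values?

91% lies between the 83% and 100% stops, so the local fraction is t = (91 − 83)/(100 − 83) = 8/17 ≈ 0.4706.
#2b21c4 → (43, 33, 196); #9635c8 → (150, 53, 200).
R = 43 + 0.4706 × (150 − 43) = 93.354 → 93
G = 33 + 0.4706 × (53 − 33) = 42.412 → 42
B = 196 + 0.4706 × (200 − 196) = 197.882 → 198

(93, 42, 198)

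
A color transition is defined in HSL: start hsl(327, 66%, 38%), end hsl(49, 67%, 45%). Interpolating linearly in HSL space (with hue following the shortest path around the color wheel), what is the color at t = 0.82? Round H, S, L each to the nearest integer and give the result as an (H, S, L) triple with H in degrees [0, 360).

(34, 67, 44)

Hue: 49 − 327 = -278°, but |-278| > 180 so the shorter arc goes the other way: Δh = -278 + 360 = 82°.
H = 327 + 0.82 × (82) = 394.24 → 394 → 394 mod 360 = 34°
S = 66 + 0.82 × (67 − 66) = 66.82 → 67%
L = 38 + 0.82 × (45 − 38) = 43.74 → 44%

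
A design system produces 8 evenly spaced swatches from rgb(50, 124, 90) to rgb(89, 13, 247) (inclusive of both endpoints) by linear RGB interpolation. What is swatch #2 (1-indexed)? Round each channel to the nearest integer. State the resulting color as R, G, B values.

(56, 108, 112)

With 8 swatches and endpoints inclusive, swatch 2 sits at t = (2 − 1)/(8 − 1) = 1/7 ≈ 0.1429.
R = 50 + 0.1429 × (89 − 50) = 55.573 → 56
G = 124 + 0.1429 × (13 − 124) = 108.138 → 108
B = 90 + 0.1429 × (247 − 90) = 112.435 → 112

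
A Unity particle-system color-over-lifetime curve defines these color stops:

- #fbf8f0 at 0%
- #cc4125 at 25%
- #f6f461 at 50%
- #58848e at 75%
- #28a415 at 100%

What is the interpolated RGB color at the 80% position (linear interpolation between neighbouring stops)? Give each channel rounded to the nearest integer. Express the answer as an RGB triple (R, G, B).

(78, 138, 118)

80% lies between the 75% and 100% stops, so the local fraction is t = (80 − 75)/(100 − 75) = 5/25 ≈ 0.2.
#58848e → (88, 132, 142); #28a415 → (40, 164, 21).
R = 88 + 0.2 × (40 − 88) = 78.4 → 78
G = 132 + 0.2 × (164 − 132) = 138.4 → 138
B = 142 + 0.2 × (21 − 142) = 117.8 → 118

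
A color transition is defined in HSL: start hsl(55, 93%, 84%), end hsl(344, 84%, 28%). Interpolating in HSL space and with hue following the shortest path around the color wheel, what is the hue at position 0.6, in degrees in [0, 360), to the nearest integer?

Hue: 344 − 55 = 289°, but |289| > 180 so the shorter arc goes the other way: Δh = 289 − 360 = -71°.
H = 55 + 0.6 × (-71) = 12.4 → 12°

12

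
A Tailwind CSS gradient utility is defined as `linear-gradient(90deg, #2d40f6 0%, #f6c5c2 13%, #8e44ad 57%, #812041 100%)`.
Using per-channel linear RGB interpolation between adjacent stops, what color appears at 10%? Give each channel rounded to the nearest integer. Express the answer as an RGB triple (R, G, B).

(200, 166, 206)

10% lies between the 0% and 13% stops, so the local fraction is t = (10 − 0)/(13 − 0) = 10/13 ≈ 0.7692.
#2d40f6 → (45, 64, 246); #f6c5c2 → (246, 197, 194).
R = 45 + 0.7692 × (246 − 45) = 199.609 → 200
G = 64 + 0.7692 × (197 − 64) = 166.304 → 166
B = 246 + 0.7692 × (194 − 246) = 206.002 → 206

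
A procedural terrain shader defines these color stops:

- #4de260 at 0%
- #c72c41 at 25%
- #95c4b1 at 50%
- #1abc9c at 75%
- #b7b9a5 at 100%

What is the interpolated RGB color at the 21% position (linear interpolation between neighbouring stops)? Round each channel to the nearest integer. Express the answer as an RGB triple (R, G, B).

21% lies between the 0% and 25% stops, so the local fraction is t = (21 − 0)/(25 − 0) = 21/25 ≈ 0.84.
#4de260 → (77, 226, 96); #c72c41 → (199, 44, 65).
R = 77 + 0.84 × (199 − 77) = 179.48 → 179
G = 226 + 0.84 × (44 − 226) = 73.12 → 73
B = 96 + 0.84 × (65 − 96) = 69.96 → 70

(179, 73, 70)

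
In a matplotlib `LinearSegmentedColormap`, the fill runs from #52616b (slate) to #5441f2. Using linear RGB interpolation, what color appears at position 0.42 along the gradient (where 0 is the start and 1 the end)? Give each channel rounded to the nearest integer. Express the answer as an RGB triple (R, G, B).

#52616b → (82, 97, 107); #5441f2 → (84, 65, 242).
R = 82 + 0.42 × (84 − 82) = 82 + 0.42 × 2 = 82.84 → 83
G = 97 + 0.42 × (65 − 97) = 97 + 0.42 × -32 = 83.56 → 84
B = 107 + 0.42 × (242 − 107) = 107 + 0.42 × 135 = 163.7 → 164

(83, 84, 164)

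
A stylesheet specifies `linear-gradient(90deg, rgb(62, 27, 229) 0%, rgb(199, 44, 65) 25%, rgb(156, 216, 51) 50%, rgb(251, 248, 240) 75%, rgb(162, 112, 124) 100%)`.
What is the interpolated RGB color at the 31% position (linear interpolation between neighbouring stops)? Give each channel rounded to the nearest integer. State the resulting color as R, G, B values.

(189, 85, 62)

31% lies between the 25% and 50% stops, so the local fraction is t = (31 − 25)/(50 − 25) = 6/25 ≈ 0.24.
R = 199 + 0.24 × (156 − 199) = 188.68 → 189
G = 44 + 0.24 × (216 − 44) = 85.28 → 85
B = 65 + 0.24 × (51 − 65) = 61.64 → 62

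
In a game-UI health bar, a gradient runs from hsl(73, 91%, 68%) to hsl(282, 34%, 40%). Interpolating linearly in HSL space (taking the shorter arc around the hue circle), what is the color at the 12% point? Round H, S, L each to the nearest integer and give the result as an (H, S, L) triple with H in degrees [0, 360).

Hue: 282 − 73 = 209°, but |209| > 180 so the shorter arc goes the other way: Δh = 209 − 360 = -151°.
H = 73 + 0.12 × (-151) = 54.88 → 55°
S = 91 + 0.12 × (34 − 91) = 84.16 → 84%
L = 68 + 0.12 × (40 − 68) = 64.64 → 65%

(55, 84, 65)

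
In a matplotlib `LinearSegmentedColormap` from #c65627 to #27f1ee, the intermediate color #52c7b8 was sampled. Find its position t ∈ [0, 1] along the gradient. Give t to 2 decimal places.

Invert the lerp on the B channel (largest span, 199): t = (184 − 39) / (238 − 39) = 145/199 = 0.72864.
Check on R: (82 − 198)/(39 − 198) = 0.7296 ✓

0.73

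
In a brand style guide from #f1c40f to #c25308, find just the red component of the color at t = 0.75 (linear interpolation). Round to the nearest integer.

206

R₁ = 241 (from #f1c40f), R₂ = 194 (from #c25308).
R = 241 + 0.75 × (194 − 241) = 205.75 → 206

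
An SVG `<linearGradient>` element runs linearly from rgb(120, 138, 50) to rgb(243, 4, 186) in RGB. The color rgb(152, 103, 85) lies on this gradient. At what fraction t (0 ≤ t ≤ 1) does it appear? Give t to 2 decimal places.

0.26

Invert the lerp on the B channel (largest span, 136): t = (85 − 50) / (186 − 50) = 35/136 = 0.25735.
Check on R: (152 − 120)/(243 − 120) = 0.2602 ✓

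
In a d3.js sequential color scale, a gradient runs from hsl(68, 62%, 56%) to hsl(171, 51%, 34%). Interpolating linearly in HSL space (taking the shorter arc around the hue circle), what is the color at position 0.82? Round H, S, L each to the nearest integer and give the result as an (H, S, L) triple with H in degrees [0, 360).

(152, 53, 38)

Hue arc: Δh = 171 − 68 = 103° (|Δh| ≤ 180, already the shorter path).
H = 68 + 0.82 × (103) = 152.46 → 152°
S = 62 + 0.82 × (51 − 62) = 52.98 → 53%
L = 56 + 0.82 × (34 − 56) = 37.96 → 38%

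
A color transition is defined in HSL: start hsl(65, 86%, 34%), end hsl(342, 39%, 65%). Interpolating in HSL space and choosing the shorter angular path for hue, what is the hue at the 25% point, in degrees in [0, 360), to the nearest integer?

44

Hue: 342 − 65 = 277°, but |277| > 180 so the shorter arc goes the other way: Δh = 277 − 360 = -83°.
H = 65 + 0.25 × (-83) = 44.25 → 44°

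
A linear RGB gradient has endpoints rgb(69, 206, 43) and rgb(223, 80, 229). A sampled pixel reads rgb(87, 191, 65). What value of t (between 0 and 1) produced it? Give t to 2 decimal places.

Invert the lerp on the B channel (largest span, 186): t = (65 − 43) / (229 − 43) = 22/186 = 0.11828.
Check on R: (87 − 69)/(223 − 69) = 0.1169 ✓

0.12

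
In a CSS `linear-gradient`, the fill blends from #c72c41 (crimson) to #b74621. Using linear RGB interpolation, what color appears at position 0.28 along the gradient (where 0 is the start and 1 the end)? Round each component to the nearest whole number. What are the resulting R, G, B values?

(195, 51, 56)

#c72c41 → (199, 44, 65); #b74621 → (183, 70, 33).
R = 199 + 0.28 × (183 − 199) = 199 + 0.28 × -16 = 194.52 → 195
G = 44 + 0.28 × (70 − 44) = 44 + 0.28 × 26 = 51.28 → 51
B = 65 + 0.28 × (33 − 65) = 65 + 0.28 × -32 = 56.04 → 56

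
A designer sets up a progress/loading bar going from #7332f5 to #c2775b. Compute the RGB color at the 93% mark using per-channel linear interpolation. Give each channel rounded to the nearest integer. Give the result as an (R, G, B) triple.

#7332f5 → (115, 50, 245); #c2775b → (194, 119, 91).
93% corresponds to t = 0.93.
R = 115 + 0.93 × (194 − 115) = 115 + 0.93 × 79 = 188.47 → 188
G = 50 + 0.93 × (119 − 50) = 50 + 0.93 × 69 = 114.17 → 114
B = 245 + 0.93 × (91 − 245) = 245 + 0.93 × -154 = 101.78 → 102
So the blended color is (188, 114, 102), about #bc7266.

(188, 114, 102)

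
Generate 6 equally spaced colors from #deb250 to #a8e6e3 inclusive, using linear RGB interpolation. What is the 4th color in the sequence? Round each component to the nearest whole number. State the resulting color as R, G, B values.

(190, 209, 168)

With 6 swatches and endpoints inclusive, swatch 4 sits at t = (4 − 1)/(6 − 1) = 3/5 ≈ 0.6.
#deb250 → (222, 178, 80); #a8e6e3 → (168, 230, 227).
R = 222 + 0.6 × (168 − 222) = 189.6 → 190
G = 178 + 0.6 × (230 − 178) = 209.2 → 209
B = 80 + 0.6 × (227 − 80) = 168.2 → 168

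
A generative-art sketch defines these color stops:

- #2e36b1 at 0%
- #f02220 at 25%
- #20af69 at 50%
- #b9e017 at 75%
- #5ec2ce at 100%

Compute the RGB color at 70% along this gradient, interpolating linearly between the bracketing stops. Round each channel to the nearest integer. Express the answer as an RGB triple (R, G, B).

70% lies between the 50% and 75% stops, so the local fraction is t = (70 − 50)/(75 − 50) = 20/25 ≈ 0.8.
#20af69 → (32, 175, 105); #b9e017 → (185, 224, 23).
R = 32 + 0.8 × (185 − 32) = 154.4 → 154
G = 175 + 0.8 × (224 − 175) = 214.2 → 214
B = 105 + 0.8 × (23 − 105) = 39.4 → 39

(154, 214, 39)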